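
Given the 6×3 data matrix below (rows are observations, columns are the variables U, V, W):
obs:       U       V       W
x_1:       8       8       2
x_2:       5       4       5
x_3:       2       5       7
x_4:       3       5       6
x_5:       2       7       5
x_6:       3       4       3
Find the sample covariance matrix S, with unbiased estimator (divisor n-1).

Step 1 — column means:
  mean(U) = (8 + 5 + 2 + 3 + 2 + 3) / 6 = 23/6 = 3.8333
  mean(V) = (8 + 4 + 5 + 5 + 7 + 4) / 6 = 33/6 = 5.5
  mean(W) = (2 + 5 + 7 + 6 + 5 + 3) / 6 = 28/6 = 4.6667

Step 2 — sample covariance S[i,j] = (1/(n-1)) · Σ_k (x_{k,i} - mean_i) · (x_{k,j} - mean_j), with n-1 = 5.
  S[U,U] = ((4.1667)·(4.1667) + (1.1667)·(1.1667) + (-1.8333)·(-1.8333) + (-0.8333)·(-0.8333) + (-1.8333)·(-1.8333) + (-0.8333)·(-0.8333)) / 5 = 26.8333/5 = 5.3667
  S[U,V] = ((4.1667)·(2.5) + (1.1667)·(-1.5) + (-1.8333)·(-0.5) + (-0.8333)·(-0.5) + (-1.8333)·(1.5) + (-0.8333)·(-1.5)) / 5 = 8.5/5 = 1.7
  S[U,W] = ((4.1667)·(-2.6667) + (1.1667)·(0.3333) + (-1.8333)·(2.3333) + (-0.8333)·(1.3333) + (-1.8333)·(0.3333) + (-0.8333)·(-1.6667)) / 5 = -15.3333/5 = -3.0667
  S[V,V] = ((2.5)·(2.5) + (-1.5)·(-1.5) + (-0.5)·(-0.5) + (-0.5)·(-0.5) + (1.5)·(1.5) + (-1.5)·(-1.5)) / 5 = 13.5/5 = 2.7
  S[V,W] = ((2.5)·(-2.6667) + (-1.5)·(0.3333) + (-0.5)·(2.3333) + (-0.5)·(1.3333) + (1.5)·(0.3333) + (-1.5)·(-1.6667)) / 5 = -6/5 = -1.2
  S[W,W] = ((-2.6667)·(-2.6667) + (0.3333)·(0.3333) + (2.3333)·(2.3333) + (1.3333)·(1.3333) + (0.3333)·(0.3333) + (-1.6667)·(-1.6667)) / 5 = 17.3333/5 = 3.4667

S is symmetric (S[j,i] = S[i,j]). Assembling:

S = [[5.3667, 1.7, -3.0667],
 [1.7, 2.7, -1.2],
 [-3.0667, -1.2, 3.4667]]


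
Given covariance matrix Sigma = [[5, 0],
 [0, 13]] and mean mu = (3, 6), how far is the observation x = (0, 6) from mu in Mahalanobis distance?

Step 1 — centre the observation: (x - mu) = (-3, 0).

Step 2 — invert Sigma. det(Sigma) = 5·13 - (0)² = 65.
  Sigma^{-1} = (1/det) · [[d, -b], [-b, a]] = [[0.2, 0],
 [0, 0.0769]].

Step 3 — form the quadratic (x - mu)^T · Sigma^{-1} · (x - mu):
  Sigma^{-1} · (x - mu) = (-0.6, 0).
  (x - mu)^T · [Sigma^{-1} · (x - mu)] = (-3)·(-0.6) + (0)·(0) = 1.8.

Step 4 — take square root: d = √(1.8) ≈ 1.3416.

d(x, mu) = √(1.8) ≈ 1.3416


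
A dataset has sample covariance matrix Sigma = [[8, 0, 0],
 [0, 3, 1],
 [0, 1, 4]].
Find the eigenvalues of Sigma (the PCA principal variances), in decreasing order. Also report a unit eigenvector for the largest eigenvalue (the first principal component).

Step 1 — characteristic polynomial p(λ) = det(λI - Sigma) = λ³ - tr·λ² + c_1·λ - det, where tr = trace, c_1 = sum of the principal 2×2 minors, det = det(Sigma):
  tr = 8 + 3 + 4 = 15,
  c_1 = (8·3 - (0)²) + (8·4 - (0)²) + (3·4 - (1)²) = 24 + 32 + 11 = 67,
  det = 8·(3·4 - (1)²) - (0)·((0)·4 - (1)·(0)) + (0)·((0)·(1) - 3·(0)) = 8·(11) - (0)·(0) + (0)·(0) = 88.
  So p(λ) = λ³ - 15λ² + 67λ - 88.
Step 2 — look for an integer root (rational root theorem: any rational root is an integer divisor of 88). Testing λ = 8:
  p(8) = 512 - 960 + 536 - 88 = 0  ✓
  Dividing out (λ - 8): p(λ) = (λ - 8)(λ² - 7λ + 11).
Step 3 — remaining eigenvalues from the quadratic λ² - 7λ + 11 = 0:
  Δ = 7² - 4·11 = 49 - 44 = 5,  λ = (7 ± √5)/2 = (7 ± 2.2361)/2 ≈ 4.618 or 2.382.
  Sorted: λ_1 = 8,  λ_2 = 4.618,  λ_3 = 2.382  (check: sum = 15 = tr ✓).

Step 4 — unit eigenvector for λ_1 = 8: v spans the null space of (Sigma - λ_1 I), whose rows are
  r_1 = (0, 0, 0),  r_2 = (0, -5, 1),  r_3 = (0, 1, -4).
  v is orthogonal to every row, so take v ∝ r_2 × r_3 = ((-5)·(-4) - (1)·(1), (1)·(0) - (0)·(-4), (0)·(1) - (-5)·(0)) = (19, 0, 0).
  Rescale (divide by 19): u = (1, 0, 0).
  ||u|| = √((1)² + (0)² + (0)²) = √(1) = 1,  v_1 = u/||u|| ≈ (1, 0, 0) (||v_1|| = 1).

λ_1 = 8,  λ_2 = 4.618,  λ_3 = 2.382;  v_1 ≈ (1, 0, 0)


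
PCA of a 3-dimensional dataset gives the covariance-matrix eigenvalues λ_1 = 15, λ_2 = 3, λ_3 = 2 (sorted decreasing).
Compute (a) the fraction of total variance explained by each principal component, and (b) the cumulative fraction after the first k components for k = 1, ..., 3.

Step 1 — total variance = trace(Sigma) = Σ λ_i = 15 + 3 + 2 = 20.

Step 2 — fraction explained by component i = λ_i / Σ λ:
  PC1: 15/20 = 0.75
  PC2: 3/20 = 0.15
  PC3: 2/20 = 0.1

Step 3 — cumulative fraction after k components = (λ_1 + ... + λ_k) / Σ λ:
  k = 1: 15/20 = 0.75
  k = 2: (15 + 3)/20 = 18/20 = 0.9
  k = 3: (15 + 3 + 2)/20 = 20/20 = 1

Summary (fraction, with percent):

explained: PC1 0.75 (75%), PC2 0.15 (15%), PC3 0.1 (10%);  cumulative: 0.75, 0.9, 1


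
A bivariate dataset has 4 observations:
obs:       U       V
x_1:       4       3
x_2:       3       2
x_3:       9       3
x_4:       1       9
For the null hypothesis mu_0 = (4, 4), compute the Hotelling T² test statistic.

Step 1 — sample mean vector:
  mean(U) = (4 + 3 + 9 + 1) / 4 = 17/4 = 4.25
  mean(V) = (3 + 2 + 3 + 9) / 4 = 17/4 = 4.25
  x̄ = (4.25, 4.25),  deviation x̄ - mu_0 = (4.25, 4.25) - (4, 4) = (0.25, 0.25).

Step 2 — sample covariance matrix, S[i,j] = (1/(n-1)) · Σ_k (x_{k,i} - mean_i) · (x_{k,j} - mean_j), divisor n-1 = 3:
  S[U,U] = ((-0.25)·(-0.25) + (-1.25)·(-1.25) + (4.75)·(4.75) + (-3.25)·(-3.25)) / 3 = 34.75/3 = 11.5833
  S[U,V] = ((-0.25)·(-1.25) + (-1.25)·(-2.25) + (4.75)·(-1.25) + (-3.25)·(4.75)) / 3 = -18.25/3 = -6.0833
  S[V,V] = ((-1.25)·(-1.25) + (-2.25)·(-2.25) + (-1.25)·(-1.25) + (4.75)·(4.75)) / 3 = 30.75/3 = 10.25
  S = [[11.5833, -6.0833],
 [-6.0833, 10.25]].

Step 3 — invert S. det(S) = 11.5833·10.25 - (-6.0833)² = 81.7222.
  S^{-1} = (1/det) · [[d, -b], [-b, a]] = [[0.1254, 0.0744],
 [0.0744, 0.1417]].

Step 4 — quadratic form (x̄ - mu_0)^T · S^{-1} · (x̄ - mu_0):
  S^{-1} · (x̄ - mu_0) = (0.05, 0.054),
  (x̄ - mu_0)^T · [...] = (0.25)·(0.05) + (0.25)·(0.054) = 0.026.

Step 5 — scale by n: T² = 4 · 0.026 = 0.104.

T² ≈ 0.104


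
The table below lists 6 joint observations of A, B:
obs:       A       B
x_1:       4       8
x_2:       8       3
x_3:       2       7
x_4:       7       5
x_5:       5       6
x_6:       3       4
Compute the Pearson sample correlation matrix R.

Step 1 — column means:
  mean(A) = (4 + 8 + 2 + 7 + 5 + 3) / 6 = 29/6 = 4.8333
  mean(B) = (8 + 3 + 7 + 5 + 6 + 4) / 6 = 33/6 = 5.5

Step 2 — sample variances and covariances s[i,j] = (1/(n-1)) · Σ_k (x_{k,i} - mean_i) · (x_{k,j} - mean_j), with n-1 = 5:
  s[A,A] = ((-0.8333)·(-0.8333) + (3.1667)·(3.1667) + (-2.8333)·(-2.8333) + (2.1667)·(2.1667) + (0.1667)·(0.1667) + (-1.8333)·(-1.8333)) / 5 = 26.8333/5 = 5.3667
  s[A,B] = ((-0.8333)·(2.5) + (3.1667)·(-2.5) + (-2.8333)·(1.5) + (2.1667)·(-0.5) + (0.1667)·(0.5) + (-1.8333)·(-1.5)) / 5 = -12.5/5 = -2.5
  s[B,B] = ((2.5)·(2.5) + (-2.5)·(-2.5) + (1.5)·(1.5) + (-0.5)·(-0.5) + (0.5)·(0.5) + (-1.5)·(-1.5)) / 5 = 17.5/5 = 3.5
  Sample standard deviations s_i = √(s[i,i]):
  s(A) = √(5.3667) = 2.3166
  s(B) = √(3.5) = 1.8708

Step 3 — r_{ij} = s_{ij} / (s_i · s_j):
  r[A,A] = 1 (diagonal).
  r[A,B] = -2.5 / (2.3166 · 1.8708) = -2.5 / 4.334 = -0.5768
  r[B,B] = 1 (diagonal).

R is symmetric with unit diagonal. Assembling:

R = [[1, -0.5768],
 [-0.5768, 1]]


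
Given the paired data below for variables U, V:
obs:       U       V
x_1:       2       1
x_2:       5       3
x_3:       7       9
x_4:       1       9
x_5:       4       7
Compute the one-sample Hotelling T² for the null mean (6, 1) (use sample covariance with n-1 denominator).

Step 1 — sample mean vector:
  mean(U) = (2 + 5 + 7 + 1 + 4) / 5 = 19/5 = 3.8
  mean(V) = (1 + 3 + 9 + 9 + 7) / 5 = 29/5 = 5.8
  x̄ = (3.8, 5.8),  deviation x̄ - mu_0 = (3.8, 5.8) - (6, 1) = (-2.2, 4.8).

Step 2 — sample covariance matrix, S[i,j] = (1/(n-1)) · Σ_k (x_{k,i} - mean_i) · (x_{k,j} - mean_j), divisor n-1 = 4:
  S[U,U] = ((-1.8)·(-1.8) + (1.2)·(1.2) + (3.2)·(3.2) + (-2.8)·(-2.8) + (0.2)·(0.2)) / 4 = 22.8/4 = 5.7
  S[U,V] = ((-1.8)·(-4.8) + (1.2)·(-2.8) + (3.2)·(3.2) + (-2.8)·(3.2) + (0.2)·(1.2)) / 4 = 6.8/4 = 1.7
  S[V,V] = ((-4.8)·(-4.8) + (-2.8)·(-2.8) + (3.2)·(3.2) + (3.2)·(3.2) + (1.2)·(1.2)) / 4 = 52.8/4 = 13.2
  S = [[5.7, 1.7],
 [1.7, 13.2]].

Step 3 — invert S. det(S) = 5.7·13.2 - (1.7)² = 72.35.
  S^{-1} = (1/det) · [[d, -b], [-b, a]] = [[0.1824, -0.0235],
 [-0.0235, 0.0788]].

Step 4 — quadratic form (x̄ - mu_0)^T · S^{-1} · (x̄ - mu_0):
  S^{-1} · (x̄ - mu_0) = (-0.5142, 0.4299),
  (x̄ - mu_0)^T · [...] = (-2.2)·(-0.5142) + (4.8)·(0.4299) = 3.1945.

Step 5 — scale by n: T² = 5 · 3.1945 = 15.9724.

T² ≈ 15.9724


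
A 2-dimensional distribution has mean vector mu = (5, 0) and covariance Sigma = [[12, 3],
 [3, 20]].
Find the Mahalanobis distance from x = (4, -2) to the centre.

Step 1 — centre the observation: (x - mu) = (-1, -2).

Step 2 — invert Sigma. det(Sigma) = 12·20 - (3)² = 231.
  Sigma^{-1} = (1/det) · [[d, -b], [-b, a]] = [[0.0866, -0.013],
 [-0.013, 0.0519]].

Step 3 — form the quadratic (x - mu)^T · Sigma^{-1} · (x - mu):
  Sigma^{-1} · (x - mu) = (-0.0606, -0.0909).
  (x - mu)^T · [Sigma^{-1} · (x - mu)] = (-1)·(-0.0606) + (-2)·(-0.0909) = 0.2424.

Step 4 — take square root: d = √(0.2424) ≈ 0.4924.

d(x, mu) = √(0.2424) ≈ 0.4924


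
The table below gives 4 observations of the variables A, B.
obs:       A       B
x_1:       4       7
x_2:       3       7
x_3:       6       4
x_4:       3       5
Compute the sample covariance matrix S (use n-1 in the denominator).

Step 1 — column means:
  mean(A) = (4 + 3 + 6 + 3) / 4 = 16/4 = 4
  mean(B) = (7 + 7 + 4 + 5) / 4 = 23/4 = 5.75

Step 2 — sample covariance S[i,j] = (1/(n-1)) · Σ_k (x_{k,i} - mean_i) · (x_{k,j} - mean_j), with n-1 = 3.
  S[A,A] = ((0)·(0) + (-1)·(-1) + (2)·(2) + (-1)·(-1)) / 3 = 6/3 = 2
  S[A,B] = ((0)·(1.25) + (-1)·(1.25) + (2)·(-1.75) + (-1)·(-0.75)) / 3 = -4/3 = -1.3333
  S[B,B] = ((1.25)·(1.25) + (1.25)·(1.25) + (-1.75)·(-1.75) + (-0.75)·(-0.75)) / 3 = 6.75/3 = 2.25

S is symmetric (S[j,i] = S[i,j]). Assembling:

S = [[2, -1.3333],
 [-1.3333, 2.25]]


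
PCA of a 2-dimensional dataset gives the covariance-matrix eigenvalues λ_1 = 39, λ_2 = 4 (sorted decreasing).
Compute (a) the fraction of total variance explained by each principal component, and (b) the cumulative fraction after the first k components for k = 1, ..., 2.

Step 1 — total variance = trace(Sigma) = Σ λ_i = 39 + 4 = 43.

Step 2 — fraction explained by component i = λ_i / Σ λ:
  PC1: 39/43 = 0.907
  PC2: 4/43 = 0.093

Step 3 — cumulative fraction after k components = (λ_1 + ... + λ_k) / Σ λ:
  k = 1: 39/43 = 0.907
  k = 2: (39 + 4)/43 = 43/43 = 1

Summary (fraction, with percent):

explained: PC1 0.907 (90.7%), PC2 0.093 (9.3%);  cumulative: 0.907, 1


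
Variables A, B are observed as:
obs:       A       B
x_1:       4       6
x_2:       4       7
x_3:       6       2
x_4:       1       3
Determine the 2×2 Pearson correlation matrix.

Step 1 — column means:
  mean(A) = (4 + 4 + 6 + 1) / 4 = 15/4 = 3.75
  mean(B) = (6 + 7 + 2 + 3) / 4 = 18/4 = 4.5

Step 2 — sample variances and covariances s[i,j] = (1/(n-1)) · Σ_k (x_{k,i} - mean_i) · (x_{k,j} - mean_j), with n-1 = 3:
  s[A,A] = ((0.25)·(0.25) + (0.25)·(0.25) + (2.25)·(2.25) + (-2.75)·(-2.75)) / 3 = 12.75/3 = 4.25
  s[A,B] = ((0.25)·(1.5) + (0.25)·(2.5) + (2.25)·(-2.5) + (-2.75)·(-1.5)) / 3 = -0.5/3 = -0.1667
  s[B,B] = ((1.5)·(1.5) + (2.5)·(2.5) + (-2.5)·(-2.5) + (-1.5)·(-1.5)) / 3 = 17/3 = 5.6667
  Sample standard deviations s_i = √(s[i,i]):
  s(A) = √(4.25) = 2.0616
  s(B) = √(5.6667) = 2.3805

Step 3 — r_{ij} = s_{ij} / (s_i · s_j):
  r[A,A] = 1 (diagonal).
  r[A,B] = -0.1667 / (2.0616 · 2.3805) = -0.1667 / 4.9075 = -0.034
  r[B,B] = 1 (diagonal).

R is symmetric with unit diagonal. Assembling:

R = [[1, -0.034],
 [-0.034, 1]]


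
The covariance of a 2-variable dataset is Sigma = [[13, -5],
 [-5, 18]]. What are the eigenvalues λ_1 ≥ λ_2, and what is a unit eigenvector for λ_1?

Step 1 — characteristic polynomial of 2×2 Sigma:
  det(Sigma - λI) = λ² - trace · λ + det = 0.
  trace = 13 + 18 = 31, det = 13·18 - (-5)² = 209.
Step 2 — discriminant:
  Δ = trace² - 4·det = 961 - 836 = 125.
Step 3 — eigenvalues:
  λ = (trace ± √Δ)/2 = (31 ± 11.1803)/2,
  λ_1 = 21.0902,  λ_2 = 9.9098.

Step 4 — unit eigenvector for λ_1: solve (Sigma - λ_1 I)v = 0. First row:
  (13 - 21.0902)·v_x + (-5)·v_y = 0, i.e. (-8.0902)·v_x + (-5)·v_y = 0,
  so v ∝ (b, λ_1 - a) = (-5, 8.0902); multiply by -1 so the first entry is positive: u = (5, -8.0902).
  ||u|| = √((5)² + (-8.0902)²) = √(90.4508) ≈ 9.5106,
  v_1 = u/||u|| ≈ (0.5257, -0.8507) (||v_1|| = 1).

λ_1 = 21.0902,  λ_2 = 9.9098;  v_1 ≈ (0.5257, -0.8507)


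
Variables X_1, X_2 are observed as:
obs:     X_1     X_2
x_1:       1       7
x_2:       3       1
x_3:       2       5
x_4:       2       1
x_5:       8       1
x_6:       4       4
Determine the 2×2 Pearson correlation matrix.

Step 1 — column means:
  mean(X_1) = (1 + 3 + 2 + 2 + 8 + 4) / 6 = 20/6 = 3.3333
  mean(X_2) = (7 + 1 + 5 + 1 + 1 + 4) / 6 = 19/6 = 3.1667

Step 2 — sample variances and covariances s[i,j] = (1/(n-1)) · Σ_k (x_{k,i} - mean_i) · (x_{k,j} - mean_j), with n-1 = 5:
  s[X_1,X_1] = ((-2.3333)·(-2.3333) + (-0.3333)·(-0.3333) + (-1.3333)·(-1.3333) + (-1.3333)·(-1.3333) + (4.6667)·(4.6667) + (0.6667)·(0.6667)) / 5 = 31.3333/5 = 6.2667
  s[X_1,X_2] = ((-2.3333)·(3.8333) + (-0.3333)·(-2.1667) + (-1.3333)·(1.8333) + (-1.3333)·(-2.1667) + (4.6667)·(-2.1667) + (0.6667)·(0.8333)) / 5 = -17.3333/5 = -3.4667
  s[X_2,X_2] = ((3.8333)·(3.8333) + (-2.1667)·(-2.1667) + (1.8333)·(1.8333) + (-2.1667)·(-2.1667) + (-2.1667)·(-2.1667) + (0.8333)·(0.8333)) / 5 = 32.8333/5 = 6.5667
  Sample standard deviations s_i = √(s[i,i]):
  s(X_1) = √(6.2667) = 2.5033
  s(X_2) = √(6.5667) = 2.5626

Step 3 — r_{ij} = s_{ij} / (s_i · s_j):
  r[X_1,X_1] = 1 (diagonal).
  r[X_1,X_2] = -3.4667 / (2.5033 · 2.5626) = -3.4667 / 6.4149 = -0.5404
  r[X_2,X_2] = 1 (diagonal).

R is symmetric with unit diagonal. Assembling:

R = [[1, -0.5404],
 [-0.5404, 1]]


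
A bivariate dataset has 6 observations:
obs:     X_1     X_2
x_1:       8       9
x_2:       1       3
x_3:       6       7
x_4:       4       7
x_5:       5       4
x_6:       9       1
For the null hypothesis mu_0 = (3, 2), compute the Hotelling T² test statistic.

Step 1 — sample mean vector:
  mean(X_1) = (8 + 1 + 6 + 4 + 5 + 9) / 6 = 33/6 = 5.5
  mean(X_2) = (9 + 3 + 7 + 7 + 4 + 1) / 6 = 31/6 = 5.1667
  x̄ = (5.5, 5.1667),  deviation x̄ - mu_0 = (5.5, 5.1667) - (3, 2) = (2.5, 3.1667).

Step 2 — sample covariance matrix, S[i,j] = (1/(n-1)) · Σ_k (x_{k,i} - mean_i) · (x_{k,j} - mean_j), divisor n-1 = 5:
  S[X_1,X_1] = ((2.5)·(2.5) + (-4.5)·(-4.5) + (0.5)·(0.5) + (-1.5)·(-1.5) + (-0.5)·(-0.5) + (3.5)·(3.5)) / 5 = 41.5/5 = 8.3
  S[X_1,X_2] = ((2.5)·(3.8333) + (-4.5)·(-2.1667) + (0.5)·(1.8333) + (-1.5)·(1.8333) + (-0.5)·(-1.1667) + (3.5)·(-4.1667)) / 5 = 3.5/5 = 0.7
  S[X_2,X_2] = ((3.8333)·(3.8333) + (-2.1667)·(-2.1667) + (1.8333)·(1.8333) + (1.8333)·(1.8333) + (-1.1667)·(-1.1667) + (-4.1667)·(-4.1667)) / 5 = 44.8333/5 = 8.9667
  S = [[8.3, 0.7],
 [0.7, 8.9667]].

Step 3 — invert S. det(S) = 8.3·8.9667 - (0.7)² = 73.9333.
  S^{-1} = (1/det) · [[d, -b], [-b, a]] = [[0.1213, -0.0095],
 [-0.0095, 0.1123]].

Step 4 — quadratic form (x̄ - mu_0)^T · S^{-1} · (x̄ - mu_0):
  S^{-1} · (x̄ - mu_0) = (0.2732, 0.3318),
  (x̄ - mu_0)^T · [...] = (2.5)·(0.2732) + (3.1667)·(0.3318) = 1.7338.

Step 5 — scale by n: T² = 6 · 1.7338 = 10.4031.

T² ≈ 10.4031


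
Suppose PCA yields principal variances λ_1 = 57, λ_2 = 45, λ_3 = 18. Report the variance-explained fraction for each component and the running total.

Step 1 — total variance = trace(Sigma) = Σ λ_i = 57 + 45 + 18 = 120.

Step 2 — fraction explained by component i = λ_i / Σ λ:
  PC1: 57/120 = 0.475
  PC2: 45/120 = 0.375
  PC3: 18/120 = 0.15

Step 3 — cumulative fraction after k components = (λ_1 + ... + λ_k) / Σ λ:
  k = 1: 57/120 = 0.475
  k = 2: (57 + 45)/120 = 102/120 = 0.85
  k = 3: (57 + 45 + 18)/120 = 120/120 = 1

Summary (fraction, with percent):

explained: PC1 0.475 (47.5%), PC2 0.375 (37.5%), PC3 0.15 (15%);  cumulative: 0.475, 0.85, 1


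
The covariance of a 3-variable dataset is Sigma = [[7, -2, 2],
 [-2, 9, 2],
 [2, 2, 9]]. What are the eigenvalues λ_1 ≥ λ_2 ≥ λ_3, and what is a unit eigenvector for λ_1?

Step 1 — characteristic polynomial p(λ) = det(λI - Sigma) = λ³ - tr·λ² + c_1·λ - det, where tr = trace, c_1 = sum of the principal 2×2 minors, det = det(Sigma):
  tr = 7 + 9 + 9 = 25,
  c_1 = (7·9 - (-2)²) + (7·9 - (2)²) + (9·9 - (2)²) = 59 + 59 + 77 = 195,
  det = 7·(9·9 - (2)²) - (-2)·((-2)·9 - (2)·(2)) + (2)·((-2)·(2) - 9·(2)) = 7·(77) - (-2)·(-22) + (2)·(-22) = 451.
  So p(λ) = λ³ - 25λ² + 195λ - 451.
Step 2 — look for an integer root (rational root theorem: any rational root is an integer divisor of 451). Testing λ = 11:
  p(11) = 1331 - 3025 + 2145 - 451 = 0  ✓
  Dividing out (λ - 11): p(λ) = (λ - 11)(λ² - 14λ + 41).
Step 3 — remaining eigenvalues from the quadratic λ² - 14λ + 41 = 0:
  Δ = 14² - 4·41 = 196 - 164 = 32,  λ = (14 ± √32)/2 = (14 ± 5.6569)/2 ≈ 9.8284 or 4.1716.
  Sorted: λ_1 = 11,  λ_2 = 9.8284,  λ_3 = 4.1716  (check: sum = 25 = tr ✓).

Step 4 — unit eigenvector for λ_1 = 11: v spans the null space of (Sigma - λ_1 I), whose rows are
  r_1 = (-4, -2, 2),  r_2 = (-2, -2, 2),  r_3 = (2, 2, -2).
  v is orthogonal to every row, so take v ∝ r_1 × r_2 = ((-2)·(2) - (2)·(-2), (2)·(-2) - (-4)·(2), (-4)·(-2) - (-2)·(-2)) = (0, 4, 4).
  Rescale (divide by 4): u = (0, 1, 1).
  ||u|| = √((0)² + (1)² + (1)²) = √(2) ≈ 1.4142,  v_1 = u/||u|| ≈ (0, 0.7071, 0.7071) (||v_1|| = 1).

λ_1 = 11,  λ_2 = 9.8284,  λ_3 = 4.1716;  v_1 ≈ (0, 0.7071, 0.7071)


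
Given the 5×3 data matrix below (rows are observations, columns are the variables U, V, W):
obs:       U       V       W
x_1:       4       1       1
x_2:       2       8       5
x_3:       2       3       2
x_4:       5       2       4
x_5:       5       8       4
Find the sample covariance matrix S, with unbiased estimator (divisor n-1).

Step 1 — column means:
  mean(U) = (4 + 2 + 2 + 5 + 5) / 5 = 18/5 = 3.6
  mean(V) = (1 + 8 + 3 + 2 + 8) / 5 = 22/5 = 4.4
  mean(W) = (1 + 5 + 2 + 4 + 4) / 5 = 16/5 = 3.2

Step 2 — sample covariance S[i,j] = (1/(n-1)) · Σ_k (x_{k,i} - mean_i) · (x_{k,j} - mean_j), with n-1 = 4.
  S[U,U] = ((0.4)·(0.4) + (-1.6)·(-1.6) + (-1.6)·(-1.6) + (1.4)·(1.4) + (1.4)·(1.4)) / 4 = 9.2/4 = 2.3
  S[U,V] = ((0.4)·(-3.4) + (-1.6)·(3.6) + (-1.6)·(-1.4) + (1.4)·(-2.4) + (1.4)·(3.6)) / 4 = -3.2/4 = -0.8
  S[U,W] = ((0.4)·(-2.2) + (-1.6)·(1.8) + (-1.6)·(-1.2) + (1.4)·(0.8) + (1.4)·(0.8)) / 4 = 0.4/4 = 0.1
  S[V,V] = ((-3.4)·(-3.4) + (3.6)·(3.6) + (-1.4)·(-1.4) + (-2.4)·(-2.4) + (3.6)·(3.6)) / 4 = 45.2/4 = 11.3
  S[V,W] = ((-3.4)·(-2.2) + (3.6)·(1.8) + (-1.4)·(-1.2) + (-2.4)·(0.8) + (3.6)·(0.8)) / 4 = 16.6/4 = 4.15
  S[W,W] = ((-2.2)·(-2.2) + (1.8)·(1.8) + (-1.2)·(-1.2) + (0.8)·(0.8) + (0.8)·(0.8)) / 4 = 10.8/4 = 2.7

S is symmetric (S[j,i] = S[i,j]). Assembling:

S = [[2.3, -0.8, 0.1],
 [-0.8, 11.3, 4.15],
 [0.1, 4.15, 2.7]]


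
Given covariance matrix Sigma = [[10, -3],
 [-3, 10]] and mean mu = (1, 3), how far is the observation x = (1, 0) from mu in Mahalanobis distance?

Step 1 — centre the observation: (x - mu) = (0, -3).

Step 2 — invert Sigma. det(Sigma) = 10·10 - (-3)² = 91.
  Sigma^{-1} = (1/det) · [[d, -b], [-b, a]] = [[0.1099, 0.033],
 [0.033, 0.1099]].

Step 3 — form the quadratic (x - mu)^T · Sigma^{-1} · (x - mu):
  Sigma^{-1} · (x - mu) = (-0.0989, -0.3297).
  (x - mu)^T · [Sigma^{-1} · (x - mu)] = (0)·(-0.0989) + (-3)·(-0.3297) = 0.989.

Step 4 — take square root: d = √(0.989) ≈ 0.9945.

d(x, mu) = √(0.989) ≈ 0.9945


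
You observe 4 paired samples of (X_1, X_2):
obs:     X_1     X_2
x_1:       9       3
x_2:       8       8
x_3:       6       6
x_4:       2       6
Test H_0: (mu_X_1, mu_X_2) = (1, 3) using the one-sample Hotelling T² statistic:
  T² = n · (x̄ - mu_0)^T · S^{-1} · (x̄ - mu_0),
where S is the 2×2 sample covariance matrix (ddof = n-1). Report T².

Step 1 — sample mean vector:
  mean(X_1) = (9 + 8 + 6 + 2) / 4 = 25/4 = 6.25
  mean(X_2) = (3 + 8 + 6 + 6) / 4 = 23/4 = 5.75
  x̄ = (6.25, 5.75),  deviation x̄ - mu_0 = (6.25, 5.75) - (1, 3) = (5.25, 2.75).

Step 2 — sample covariance matrix, S[i,j] = (1/(n-1)) · Σ_k (x_{k,i} - mean_i) · (x_{k,j} - mean_j), divisor n-1 = 3:
  S[X_1,X_1] = ((2.75)·(2.75) + (1.75)·(1.75) + (-0.25)·(-0.25) + (-4.25)·(-4.25)) / 3 = 28.75/3 = 9.5833
  S[X_1,X_2] = ((2.75)·(-2.75) + (1.75)·(2.25) + (-0.25)·(0.25) + (-4.25)·(0.25)) / 3 = -4.75/3 = -1.5833
  S[X_2,X_2] = ((-2.75)·(-2.75) + (2.25)·(2.25) + (0.25)·(0.25) + (0.25)·(0.25)) / 3 = 12.75/3 = 4.25
  S = [[9.5833, -1.5833],
 [-1.5833, 4.25]].

Step 3 — invert S. det(S) = 9.5833·4.25 - (-1.5833)² = 38.2222.
  S^{-1} = (1/det) · [[d, -b], [-b, a]] = [[0.1112, 0.0414],
 [0.0414, 0.2507]].

Step 4 — quadratic form (x̄ - mu_0)^T · S^{-1} · (x̄ - mu_0):
  S^{-1} · (x̄ - mu_0) = (0.6977, 0.907),
  (x̄ - mu_0)^T · [...] = (5.25)·(0.6977) + (2.75)·(0.907) = 6.157.

Step 5 — scale by n: T² = 4 · 6.157 = 24.6279.

T² ≈ 24.6279


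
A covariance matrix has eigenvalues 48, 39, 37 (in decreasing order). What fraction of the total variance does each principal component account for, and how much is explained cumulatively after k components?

Step 1 — total variance = trace(Sigma) = Σ λ_i = 48 + 39 + 37 = 124.

Step 2 — fraction explained by component i = λ_i / Σ λ:
  PC1: 48/124 = 0.3871
  PC2: 39/124 = 0.3145
  PC3: 37/124 = 0.2984

Step 3 — cumulative fraction after k components = (λ_1 + ... + λ_k) / Σ λ:
  k = 1: 48/124 = 0.3871
  k = 2: (48 + 39)/124 = 87/124 = 0.7016
  k = 3: (48 + 39 + 37)/124 = 124/124 = 1

Summary (fraction, with percent):

explained: PC1 0.3871 (38.71%), PC2 0.3145 (31.45%), PC3 0.2984 (29.84%);  cumulative: 0.3871, 0.7016, 1


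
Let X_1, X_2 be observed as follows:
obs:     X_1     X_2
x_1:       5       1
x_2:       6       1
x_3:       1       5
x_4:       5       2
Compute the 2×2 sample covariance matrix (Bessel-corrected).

Step 1 — column means:
  mean(X_1) = (5 + 6 + 1 + 5) / 4 = 17/4 = 4.25
  mean(X_2) = (1 + 1 + 5 + 2) / 4 = 9/4 = 2.25

Step 2 — sample covariance S[i,j] = (1/(n-1)) · Σ_k (x_{k,i} - mean_i) · (x_{k,j} - mean_j), with n-1 = 3.
  S[X_1,X_1] = ((0.75)·(0.75) + (1.75)·(1.75) + (-3.25)·(-3.25) + (0.75)·(0.75)) / 3 = 14.75/3 = 4.9167
  S[X_1,X_2] = ((0.75)·(-1.25) + (1.75)·(-1.25) + (-3.25)·(2.75) + (0.75)·(-0.25)) / 3 = -12.25/3 = -4.0833
  S[X_2,X_2] = ((-1.25)·(-1.25) + (-1.25)·(-1.25) + (2.75)·(2.75) + (-0.25)·(-0.25)) / 3 = 10.75/3 = 3.5833

S is symmetric (S[j,i] = S[i,j]). Assembling:

S = [[4.9167, -4.0833],
 [-4.0833, 3.5833]]


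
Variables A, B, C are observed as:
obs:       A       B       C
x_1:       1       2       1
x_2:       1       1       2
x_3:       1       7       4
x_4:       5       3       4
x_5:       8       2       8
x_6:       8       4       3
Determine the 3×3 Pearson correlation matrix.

Step 1 — column means:
  mean(A) = (1 + 1 + 1 + 5 + 8 + 8) / 6 = 24/6 = 4
  mean(B) = (2 + 1 + 7 + 3 + 2 + 4) / 6 = 19/6 = 3.1667
  mean(C) = (1 + 2 + 4 + 4 + 8 + 3) / 6 = 22/6 = 3.6667

Step 2 — sample variances and covariances s[i,j] = (1/(n-1)) · Σ_k (x_{k,i} - mean_i) · (x_{k,j} - mean_j), with n-1 = 5:
  s[A,A] = ((-3)·(-3) + (-3)·(-3) + (-3)·(-3) + (1)·(1) + (4)·(4) + (4)·(4)) / 5 = 60/5 = 12
  s[A,B] = ((-3)·(-1.1667) + (-3)·(-2.1667) + (-3)·(3.8333) + (1)·(-0.1667) + (4)·(-1.1667) + (4)·(0.8333)) / 5 = -3/5 = -0.6
  s[A,C] = ((-3)·(-2.6667) + (-3)·(-1.6667) + (-3)·(0.3333) + (1)·(0.3333) + (4)·(4.3333) + (4)·(-0.6667)) / 5 = 27/5 = 5.4
  s[B,B] = ((-1.1667)·(-1.1667) + (-2.1667)·(-2.1667) + (3.8333)·(3.8333) + (-0.1667)·(-0.1667) + (-1.1667)·(-1.1667) + (0.8333)·(0.8333)) / 5 = 22.8333/5 = 4.5667
  s[B,C] = ((-1.1667)·(-2.6667) + (-2.1667)·(-1.6667) + (3.8333)·(0.3333) + (-0.1667)·(0.3333) + (-1.1667)·(4.3333) + (0.8333)·(-0.6667)) / 5 = 2.3333/5 = 0.4667
  s[C,C] = ((-2.6667)·(-2.6667) + (-1.6667)·(-1.6667) + (0.3333)·(0.3333) + (0.3333)·(0.3333) + (4.3333)·(4.3333) + (-0.6667)·(-0.6667)) / 5 = 29.3333/5 = 5.8667
  Sample standard deviations s_i = √(s[i,i]):
  s(A) = √(12) = 3.4641
  s(B) = √(4.5667) = 2.137
  s(C) = √(5.8667) = 2.4221

Step 3 — r_{ij} = s_{ij} / (s_i · s_j):
  r[A,A] = 1 (diagonal).
  r[A,B] = -0.6 / (3.4641 · 2.137) = -0.6 / 7.4027 = -0.0811
  r[A,C] = 5.4 / (3.4641 · 2.4221) = 5.4 / 8.3905 = 0.6436
  r[B,B] = 1 (diagonal).
  r[B,C] = 0.4667 / (2.137 · 2.4221) = 0.4667 / 5.176 = 0.0902
  r[C,C] = 1 (diagonal).

R is symmetric with unit diagonal. Assembling:

R = [[1, -0.0811, 0.6436],
 [-0.0811, 1, 0.0902],
 [0.6436, 0.0902, 1]]


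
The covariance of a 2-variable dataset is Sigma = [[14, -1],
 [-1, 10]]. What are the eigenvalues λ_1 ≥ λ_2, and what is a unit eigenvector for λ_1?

Step 1 — characteristic polynomial of 2×2 Sigma:
  det(Sigma - λI) = λ² - trace · λ + det = 0.
  trace = 14 + 10 = 24, det = 14·10 - (-1)² = 139.
Step 2 — discriminant:
  Δ = trace² - 4·det = 576 - 556 = 20.
Step 3 — eigenvalues:
  λ = (trace ± √Δ)/2 = (24 ± 4.4721)/2,
  λ_1 = 14.2361,  λ_2 = 9.7639.

Step 4 — unit eigenvector for λ_1: solve (Sigma - λ_1 I)v = 0. First row:
  (14 - 14.2361)·v_x + (-1)·v_y = 0, i.e. (-0.2361)·v_x + (-1)·v_y = 0,
  so v ∝ (b, λ_1 - a) = (-1, 0.2361); multiply by -1 so the first entry is positive: u = (1, -0.2361).
  ||u|| = √((1)² + (-0.2361)²) = √(1.0557) ≈ 1.0275,
  v_1 = u/||u|| ≈ (0.9732, -0.2298) (||v_1|| = 1).

λ_1 = 14.2361,  λ_2 = 9.7639;  v_1 ≈ (0.9732, -0.2298)


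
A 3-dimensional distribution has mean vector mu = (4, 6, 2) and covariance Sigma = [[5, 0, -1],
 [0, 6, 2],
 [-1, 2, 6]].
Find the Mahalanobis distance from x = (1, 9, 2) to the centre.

Step 1 — centre the observation: (x - mu) = (-3, 3, 0).

Step 2 — invert Sigma (cofactor / det for 3×3, or solve directly):
  Sigma^{-1} = [[0.2078, -0.013, 0.039],
 [-0.013, 0.1883, -0.0649],
 [0.039, -0.0649, 0.1948]].

Step 3 — form the quadratic (x - mu)^T · Sigma^{-1} · (x - mu):
  Sigma^{-1} · (x - mu) = (-0.6623, 0.6039, -0.3117).
  (x - mu)^T · [Sigma^{-1} · (x - mu)] = (-3)·(-0.6623) + (3)·(0.6039) + (0)·(-0.3117) = 3.7987.

Step 4 — take square root: d = √(3.7987) ≈ 1.949.

d(x, mu) = √(3.7987) ≈ 1.949


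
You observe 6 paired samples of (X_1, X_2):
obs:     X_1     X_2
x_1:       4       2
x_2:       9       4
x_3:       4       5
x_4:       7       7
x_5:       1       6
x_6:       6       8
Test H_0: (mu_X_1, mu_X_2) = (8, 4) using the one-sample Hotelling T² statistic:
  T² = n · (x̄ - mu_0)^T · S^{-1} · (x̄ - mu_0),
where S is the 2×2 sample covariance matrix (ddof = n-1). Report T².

Step 1 — sample mean vector:
  mean(X_1) = (4 + 9 + 4 + 7 + 1 + 6) / 6 = 31/6 = 5.1667
  mean(X_2) = (2 + 4 + 5 + 7 + 6 + 8) / 6 = 32/6 = 5.3333
  x̄ = (5.1667, 5.3333),  deviation x̄ - mu_0 = (5.1667, 5.3333) - (8, 4) = (-2.8333, 1.3333).

Step 2 — sample covariance matrix, S[i,j] = (1/(n-1)) · Σ_k (x_{k,i} - mean_i) · (x_{k,j} - mean_j), divisor n-1 = 5:
  S[X_1,X_1] = ((-1.1667)·(-1.1667) + (3.8333)·(3.8333) + (-1.1667)·(-1.1667) + (1.8333)·(1.8333) + (-4.1667)·(-4.1667) + (0.8333)·(0.8333)) / 5 = 38.8333/5 = 7.7667
  S[X_1,X_2] = ((-1.1667)·(-3.3333) + (3.8333)·(-1.3333) + (-1.1667)·(-0.3333) + (1.8333)·(1.6667) + (-4.1667)·(0.6667) + (0.8333)·(2.6667)) / 5 = 1.6667/5 = 0.3333
  S[X_2,X_2] = ((-3.3333)·(-3.3333) + (-1.3333)·(-1.3333) + (-0.3333)·(-0.3333) + (1.6667)·(1.6667) + (0.6667)·(0.6667) + (2.6667)·(2.6667)) / 5 = 23.3333/5 = 4.6667
  S = [[7.7667, 0.3333],
 [0.3333, 4.6667]].

Step 3 — invert S. det(S) = 7.7667·4.6667 - (0.3333)² = 36.1333.
  S^{-1} = (1/det) · [[d, -b], [-b, a]] = [[0.1292, -0.0092],
 [-0.0092, 0.2149]].

Step 4 — quadratic form (x̄ - mu_0)^T · S^{-1} · (x̄ - mu_0):
  S^{-1} · (x̄ - mu_0) = (-0.3782, 0.3127),
  (x̄ - mu_0)^T · [...] = (-2.8333)·(-0.3782) + (1.3333)·(0.3127) = 1.4886.

Step 5 — scale by n: T² = 6 · 1.4886 = 8.9317.

T² ≈ 8.9317


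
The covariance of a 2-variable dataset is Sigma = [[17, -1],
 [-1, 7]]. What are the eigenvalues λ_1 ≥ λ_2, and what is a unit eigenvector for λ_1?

Step 1 — characteristic polynomial of 2×2 Sigma:
  det(Sigma - λI) = λ² - trace · λ + det = 0.
  trace = 17 + 7 = 24, det = 17·7 - (-1)² = 118.
Step 2 — discriminant:
  Δ = trace² - 4·det = 576 - 472 = 104.
Step 3 — eigenvalues:
  λ = (trace ± √Δ)/2 = (24 ± 10.198)/2,
  λ_1 = 17.099,  λ_2 = 6.901.

Step 4 — unit eigenvector for λ_1: solve (Sigma - λ_1 I)v = 0. First row:
  (17 - 17.099)·v_x + (-1)·v_y = 0, i.e. (-0.099)·v_x + (-1)·v_y = 0,
  so v ∝ (b, λ_1 - a) = (-1, 0.099); multiply by -1 so the first entry is positive: u = (1, -0.099).
  ||u|| = √((1)² + (-0.099)²) = √(1.0098) ≈ 1.0049,
  v_1 = u/||u|| ≈ (0.9951, -0.0985) (||v_1|| = 1).

λ_1 = 17.099,  λ_2 = 6.901;  v_1 ≈ (0.9951, -0.0985)


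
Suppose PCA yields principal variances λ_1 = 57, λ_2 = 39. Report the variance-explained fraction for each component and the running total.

Step 1 — total variance = trace(Sigma) = Σ λ_i = 57 + 39 = 96.

Step 2 — fraction explained by component i = λ_i / Σ λ:
  PC1: 57/96 = 0.5938
  PC2: 39/96 = 0.4062

Step 3 — cumulative fraction after k components = (λ_1 + ... + λ_k) / Σ λ:
  k = 1: 57/96 = 0.5938
  k = 2: (57 + 39)/96 = 96/96 = 1

Summary (fraction, with percent):

explained: PC1 0.5938 (59.38%), PC2 0.4062 (40.62%);  cumulative: 0.5938, 1


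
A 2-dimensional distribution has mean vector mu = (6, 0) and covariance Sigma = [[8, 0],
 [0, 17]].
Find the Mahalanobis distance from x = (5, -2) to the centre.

Step 1 — centre the observation: (x - mu) = (-1, -2).

Step 2 — invert Sigma. det(Sigma) = 8·17 - (0)² = 136.
  Sigma^{-1} = (1/det) · [[d, -b], [-b, a]] = [[0.125, 0],
 [0, 0.0588]].

Step 3 — form the quadratic (x - mu)^T · Sigma^{-1} · (x - mu):
  Sigma^{-1} · (x - mu) = (-0.125, -0.1176).
  (x - mu)^T · [Sigma^{-1} · (x - mu)] = (-1)·(-0.125) + (-2)·(-0.1176) = 0.3603.

Step 4 — take square root: d = √(0.3603) ≈ 0.6002.

d(x, mu) = √(0.3603) ≈ 0.6002


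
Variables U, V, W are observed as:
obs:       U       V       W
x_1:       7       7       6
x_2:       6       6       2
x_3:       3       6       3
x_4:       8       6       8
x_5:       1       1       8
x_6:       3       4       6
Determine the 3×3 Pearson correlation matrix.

Step 1 — column means:
  mean(U) = (7 + 6 + 3 + 8 + 1 + 3) / 6 = 28/6 = 4.6667
  mean(V) = (7 + 6 + 6 + 6 + 1 + 4) / 6 = 30/6 = 5
  mean(W) = (6 + 2 + 3 + 8 + 8 + 6) / 6 = 33/6 = 5.5

Step 2 — sample variances and covariances s[i,j] = (1/(n-1)) · Σ_k (x_{k,i} - mean_i) · (x_{k,j} - mean_j), with n-1 = 5:
  s[U,U] = ((2.3333)·(2.3333) + (1.3333)·(1.3333) + (-1.6667)·(-1.6667) + (3.3333)·(3.3333) + (-3.6667)·(-3.6667) + (-1.6667)·(-1.6667)) / 5 = 37.3333/5 = 7.4667
  s[U,V] = ((2.3333)·(2) + (1.3333)·(1) + (-1.6667)·(1) + (3.3333)·(1) + (-3.6667)·(-4) + (-1.6667)·(-1)) / 5 = 24/5 = 4.8
  s[U,W] = ((2.3333)·(0.5) + (1.3333)·(-3.5) + (-1.6667)·(-2.5) + (3.3333)·(2.5) + (-3.6667)·(2.5) + (-1.6667)·(0.5)) / 5 = -1/5 = -0.2
  s[V,V] = ((2)·(2) + (1)·(1) + (1)·(1) + (1)·(1) + (-4)·(-4) + (-1)·(-1)) / 5 = 24/5 = 4.8
  s[V,W] = ((2)·(0.5) + (1)·(-3.5) + (1)·(-2.5) + (1)·(2.5) + (-4)·(2.5) + (-1)·(0.5)) / 5 = -13/5 = -2.6
  s[W,W] = ((0.5)·(0.5) + (-3.5)·(-3.5) + (-2.5)·(-2.5) + (2.5)·(2.5) + (2.5)·(2.5) + (0.5)·(0.5)) / 5 = 31.5/5 = 6.3
  Sample standard deviations s_i = √(s[i,i]):
  s(U) = √(7.4667) = 2.7325
  s(V) = √(4.8) = 2.1909
  s(W) = √(6.3) = 2.51

Step 3 — r_{ij} = s_{ij} / (s_i · s_j):
  r[U,U] = 1 (diagonal).
  r[U,V] = 4.8 / (2.7325 · 2.1909) = 4.8 / 5.9867 = 0.8018
  r[U,W] = -0.2 / (2.7325 · 2.51) = -0.2 / 6.8586 = -0.0292
  r[V,V] = 1 (diagonal).
  r[V,W] = -2.6 / (2.1909 · 2.51) = -2.6 / 5.4991 = -0.4728
  r[W,W] = 1 (diagonal).

R is symmetric with unit diagonal. Assembling:

R = [[1, 0.8018, -0.0292],
 [0.8018, 1, -0.4728],
 [-0.0292, -0.4728, 1]]


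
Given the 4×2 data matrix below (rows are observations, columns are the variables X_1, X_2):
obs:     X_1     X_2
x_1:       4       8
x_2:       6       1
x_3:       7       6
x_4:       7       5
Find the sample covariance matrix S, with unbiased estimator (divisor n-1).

Step 1 — column means:
  mean(X_1) = (4 + 6 + 7 + 7) / 4 = 24/4 = 6
  mean(X_2) = (8 + 1 + 6 + 5) / 4 = 20/4 = 5

Step 2 — sample covariance S[i,j] = (1/(n-1)) · Σ_k (x_{k,i} - mean_i) · (x_{k,j} - mean_j), with n-1 = 3.
  S[X_1,X_1] = ((-2)·(-2) + (0)·(0) + (1)·(1) + (1)·(1)) / 3 = 6/3 = 2
  S[X_1,X_2] = ((-2)·(3) + (0)·(-4) + (1)·(1) + (1)·(0)) / 3 = -5/3 = -1.6667
  S[X_2,X_2] = ((3)·(3) + (-4)·(-4) + (1)·(1) + (0)·(0)) / 3 = 26/3 = 8.6667

S is symmetric (S[j,i] = S[i,j]). Assembling:

S = [[2, -1.6667],
 [-1.6667, 8.6667]]


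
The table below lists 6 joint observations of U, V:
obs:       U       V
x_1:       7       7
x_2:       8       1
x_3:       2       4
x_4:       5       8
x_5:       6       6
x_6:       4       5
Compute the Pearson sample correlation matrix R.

Step 1 — column means:
  mean(U) = (7 + 8 + 2 + 5 + 6 + 4) / 6 = 32/6 = 5.3333
  mean(V) = (7 + 1 + 4 + 8 + 6 + 5) / 6 = 31/6 = 5.1667

Step 2 — sample variances and covariances s[i,j] = (1/(n-1)) · Σ_k (x_{k,i} - mean_i) · (x_{k,j} - mean_j), with n-1 = 5:
  s[U,U] = ((1.6667)·(1.6667) + (2.6667)·(2.6667) + (-3.3333)·(-3.3333) + (-0.3333)·(-0.3333) + (0.6667)·(0.6667) + (-1.3333)·(-1.3333)) / 5 = 23.3333/5 = 4.6667
  s[U,V] = ((1.6667)·(1.8333) + (2.6667)·(-4.1667) + (-3.3333)·(-1.1667) + (-0.3333)·(2.8333) + (0.6667)·(0.8333) + (-1.3333)·(-0.1667)) / 5 = -4.3333/5 = -0.8667
  s[V,V] = ((1.8333)·(1.8333) + (-4.1667)·(-4.1667) + (-1.1667)·(-1.1667) + (2.8333)·(2.8333) + (0.8333)·(0.8333) + (-0.1667)·(-0.1667)) / 5 = 30.8333/5 = 6.1667
  Sample standard deviations s_i = √(s[i,i]):
  s(U) = √(4.6667) = 2.1602
  s(V) = √(6.1667) = 2.4833

Step 3 — r_{ij} = s_{ij} / (s_i · s_j):
  r[U,U] = 1 (diagonal).
  r[U,V] = -0.8667 / (2.1602 · 2.4833) = -0.8667 / 5.3645 = -0.1616
  r[V,V] = 1 (diagonal).

R is symmetric with unit diagonal. Assembling:

R = [[1, -0.1616],
 [-0.1616, 1]]


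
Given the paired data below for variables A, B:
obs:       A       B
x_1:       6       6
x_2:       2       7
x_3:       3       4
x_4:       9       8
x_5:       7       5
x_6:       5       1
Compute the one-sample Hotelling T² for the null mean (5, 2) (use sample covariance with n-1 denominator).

Step 1 — sample mean vector:
  mean(A) = (6 + 2 + 3 + 9 + 7 + 5) / 6 = 32/6 = 5.3333
  mean(B) = (6 + 7 + 4 + 8 + 5 + 1) / 6 = 31/6 = 5.1667
  x̄ = (5.3333, 5.1667),  deviation x̄ - mu_0 = (5.3333, 5.1667) - (5, 2) = (0.3333, 3.1667).

Step 2 — sample covariance matrix, S[i,j] = (1/(n-1)) · Σ_k (x_{k,i} - mean_i) · (x_{k,j} - mean_j), divisor n-1 = 5:
  S[A,A] = ((0.6667)·(0.6667) + (-3.3333)·(-3.3333) + (-2.3333)·(-2.3333) + (3.6667)·(3.6667) + (1.6667)·(1.6667) + (-0.3333)·(-0.3333)) / 5 = 33.3333/5 = 6.6667
  S[A,B] = ((0.6667)·(0.8333) + (-3.3333)·(1.8333) + (-2.3333)·(-1.1667) + (3.6667)·(2.8333) + (1.6667)·(-0.1667) + (-0.3333)·(-4.1667)) / 5 = 8.6667/5 = 1.7333
  S[B,B] = ((0.8333)·(0.8333) + (1.8333)·(1.8333) + (-1.1667)·(-1.1667) + (2.8333)·(2.8333) + (-0.1667)·(-0.1667) + (-4.1667)·(-4.1667)) / 5 = 30.8333/5 = 6.1667
  S = [[6.6667, 1.7333],
 [1.7333, 6.1667]].

Step 3 — invert S. det(S) = 6.6667·6.1667 - (1.7333)² = 38.1067.
  S^{-1} = (1/det) · [[d, -b], [-b, a]] = [[0.1618, -0.0455],
 [-0.0455, 0.1749]].

Step 4 — quadratic form (x̄ - mu_0)^T · S^{-1} · (x̄ - mu_0):
  S^{-1} · (x̄ - mu_0) = (-0.0901, 0.5388),
  (x̄ - mu_0)^T · [...] = (0.3333)·(-0.0901) + (3.1667)·(0.5388) = 1.6763.

Step 5 — scale by n: T² = 6 · 1.6763 = 10.0577.

T² ≈ 10.0577


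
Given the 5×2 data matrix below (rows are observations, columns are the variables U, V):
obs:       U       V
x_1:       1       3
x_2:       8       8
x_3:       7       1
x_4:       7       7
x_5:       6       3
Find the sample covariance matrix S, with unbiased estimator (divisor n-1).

Step 1 — column means:
  mean(U) = (1 + 8 + 7 + 7 + 6) / 5 = 29/5 = 5.8
  mean(V) = (3 + 8 + 1 + 7 + 3) / 5 = 22/5 = 4.4

Step 2 — sample covariance S[i,j] = (1/(n-1)) · Σ_k (x_{k,i} - mean_i) · (x_{k,j} - mean_j), with n-1 = 4.
  S[U,U] = ((-4.8)·(-4.8) + (2.2)·(2.2) + (1.2)·(1.2) + (1.2)·(1.2) + (0.2)·(0.2)) / 4 = 30.8/4 = 7.7
  S[U,V] = ((-4.8)·(-1.4) + (2.2)·(3.6) + (1.2)·(-3.4) + (1.2)·(2.6) + (0.2)·(-1.4)) / 4 = 13.4/4 = 3.35
  S[V,V] = ((-1.4)·(-1.4) + (3.6)·(3.6) + (-3.4)·(-3.4) + (2.6)·(2.6) + (-1.4)·(-1.4)) / 4 = 35.2/4 = 8.8

S is symmetric (S[j,i] = S[i,j]). Assembling:

S = [[7.7, 3.35],
 [3.35, 8.8]]


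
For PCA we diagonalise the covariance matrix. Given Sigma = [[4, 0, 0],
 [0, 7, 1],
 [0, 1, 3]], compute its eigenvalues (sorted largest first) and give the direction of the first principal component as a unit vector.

Step 1 — characteristic polynomial p(λ) = det(λI - Sigma) = λ³ - tr·λ² + c_1·λ - det, where tr = trace, c_1 = sum of the principal 2×2 minors, det = det(Sigma):
  tr = 4 + 7 + 3 = 14,
  c_1 = (4·7 - (0)²) + (4·3 - (0)²) + (7·3 - (1)²) = 28 + 12 + 20 = 60,
  det = 4·(7·3 - (1)²) - (0)·((0)·3 - (1)·(0)) + (0)·((0)·(1) - 7·(0)) = 4·(20) - (0)·(0) + (0)·(0) = 80.
  So p(λ) = λ³ - 14λ² + 60λ - 80.
Step 2 — look for an integer root (rational root theorem: any rational root is an integer divisor of 80). Testing λ = 4:
  p(4) = 64 - 224 + 240 - 80 = 0  ✓
  Dividing out (λ - 4): p(λ) = (λ - 4)(λ² - 10λ + 20).
Step 3 — remaining eigenvalues from the quadratic λ² - 10λ + 20 = 0:
  Δ = 10² - 4·20 = 100 - 80 = 20,  λ = (10 ± √20)/2 = (10 ± 4.4721)/2 ≈ 7.2361 or 2.7639.
  Sorted: λ_1 = 7.2361,  λ_2 = 4,  λ_3 = 2.7639  (check: sum = 14 = tr ✓).

Step 4 — unit eigenvector for λ_1 ≈ 7.2361: v spans the null space of (Sigma - λ_1 I), whose rows are
  r_1 = (-3.2361, 0, 0),  r_2 = (0, -0.2361, 1),  r_3 = (0, 1, -4.2361).
  v is orthogonal to every row, so take v ∝ r_1 × r_2 = ((0)·(1) - (0)·(-0.2361), (0)·(0) - (-3.2361)·(1), (-3.2361)·(-0.2361) - (0)·(0)) ≈ (0, 3.2361, 0.7639).
  Let u = (0, 3.2361, 0.7639).
  ||u|| = √((0)² + (3.2361)² + (0.7639)²) = √(11.0557) ≈ 3.325,  v_1 = u/||u|| ≈ (0, 0.9732, 0.2298) (||v_1|| = 1).

λ_1 = 7.2361,  λ_2 = 4,  λ_3 = 2.7639;  v_1 ≈ (0, 0.9732, 0.2298)


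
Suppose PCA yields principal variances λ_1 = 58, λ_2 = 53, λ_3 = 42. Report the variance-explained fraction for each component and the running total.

Step 1 — total variance = trace(Sigma) = Σ λ_i = 58 + 53 + 42 = 153.

Step 2 — fraction explained by component i = λ_i / Σ λ:
  PC1: 58/153 = 0.3791
  PC2: 53/153 = 0.3464
  PC3: 42/153 = 0.2745

Step 3 — cumulative fraction after k components = (λ_1 + ... + λ_k) / Σ λ:
  k = 1: 58/153 = 0.3791
  k = 2: (58 + 53)/153 = 111/153 = 0.7255
  k = 3: (58 + 53 + 42)/153 = 153/153 = 1

Summary (fraction, with percent):

explained: PC1 0.3791 (37.91%), PC2 0.3464 (34.64%), PC3 0.2745 (27.45%);  cumulative: 0.3791, 0.7255, 1


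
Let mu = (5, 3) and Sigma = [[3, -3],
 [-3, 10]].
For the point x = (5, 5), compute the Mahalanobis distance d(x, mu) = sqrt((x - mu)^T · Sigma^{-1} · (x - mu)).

Step 1 — centre the observation: (x - mu) = (0, 2).

Step 2 — invert Sigma. det(Sigma) = 3·10 - (-3)² = 21.
  Sigma^{-1} = (1/det) · [[d, -b], [-b, a]] = [[0.4762, 0.1429],
 [0.1429, 0.1429]].

Step 3 — form the quadratic (x - mu)^T · Sigma^{-1} · (x - mu):
  Sigma^{-1} · (x - mu) = (0.2857, 0.2857).
  (x - mu)^T · [Sigma^{-1} · (x - mu)] = (0)·(0.2857) + (2)·(0.2857) = 0.5714.

Step 4 — take square root: d = √(0.5714) ≈ 0.7559.

d(x, mu) = √(0.5714) ≈ 0.7559
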